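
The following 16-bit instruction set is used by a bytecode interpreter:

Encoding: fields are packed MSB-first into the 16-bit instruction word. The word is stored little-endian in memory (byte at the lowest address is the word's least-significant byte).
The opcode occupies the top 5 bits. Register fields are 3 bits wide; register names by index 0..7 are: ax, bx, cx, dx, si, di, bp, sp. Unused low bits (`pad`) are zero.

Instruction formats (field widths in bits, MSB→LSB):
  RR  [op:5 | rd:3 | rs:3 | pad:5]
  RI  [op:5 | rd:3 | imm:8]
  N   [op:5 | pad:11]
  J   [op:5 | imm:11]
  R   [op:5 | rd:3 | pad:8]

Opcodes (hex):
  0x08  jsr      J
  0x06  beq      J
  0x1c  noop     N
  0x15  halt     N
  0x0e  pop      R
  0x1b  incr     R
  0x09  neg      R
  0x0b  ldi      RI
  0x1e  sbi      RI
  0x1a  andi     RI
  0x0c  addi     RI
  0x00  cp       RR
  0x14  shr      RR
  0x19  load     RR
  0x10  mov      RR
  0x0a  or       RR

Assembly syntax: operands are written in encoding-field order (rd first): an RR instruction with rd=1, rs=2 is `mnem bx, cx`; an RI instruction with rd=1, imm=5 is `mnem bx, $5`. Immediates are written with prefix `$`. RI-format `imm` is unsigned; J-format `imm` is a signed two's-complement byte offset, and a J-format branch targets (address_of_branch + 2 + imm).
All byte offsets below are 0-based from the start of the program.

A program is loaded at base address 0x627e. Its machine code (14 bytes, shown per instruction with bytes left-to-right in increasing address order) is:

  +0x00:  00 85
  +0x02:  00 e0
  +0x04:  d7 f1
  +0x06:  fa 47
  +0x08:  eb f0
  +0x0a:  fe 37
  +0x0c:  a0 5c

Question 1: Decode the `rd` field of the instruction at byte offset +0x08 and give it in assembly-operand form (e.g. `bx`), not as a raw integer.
off 0x08: read eb f0 as little → 0xf0eb
  top 5b → 0x1e → sbi [RI]
  rd: (w>>8)&0x7=0x0 → ax
  imm: (w>>0)&0xff=0xeb → $235

ax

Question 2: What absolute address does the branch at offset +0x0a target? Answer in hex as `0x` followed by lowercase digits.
0x6288

off 0x0a: read fe 37 as little → 0x37fe
  op=0x37fe>>11=0x6 ⇒ beq (J)
  [10:0] imm=2046 (s11→-2) = $-2
  target = base 0x627e + off 0x0a + 2 + imm -2 = 0x6288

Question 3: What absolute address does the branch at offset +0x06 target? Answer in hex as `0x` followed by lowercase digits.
[06] fa 47 → 0x47fa
  opcode bits[15:11]=0x8: jsr/J
  [10:0] imm=2042 (s11→-6) = $-6
  target = base 0x627e + off 0x06 + 2 + imm -6 = 0x6280

0x6280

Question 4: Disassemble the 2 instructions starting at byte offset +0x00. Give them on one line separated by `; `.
off 0x00: read 00 85 as little → 0x8500
  op=0x8500>>11=0x10 ⇒ mov (RR)
  rd@[10:8]=0x5 ⇒ di
  rs@[7:5]=0x0 ⇒ ax
off 0x02: read 00 e0 as little → 0xe000
  op=0xe000>>11=0x1c ⇒ noop (N)

mov di, ax; noop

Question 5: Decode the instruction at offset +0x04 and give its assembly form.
sbi bx, $215

[04] d7 f1 → 0xf1d7
  op=0xf1d7>>11=0x1e ⇒ sbi (RI)
  [10:8] rd=1 = bx
  [7:0] imm=215 = $215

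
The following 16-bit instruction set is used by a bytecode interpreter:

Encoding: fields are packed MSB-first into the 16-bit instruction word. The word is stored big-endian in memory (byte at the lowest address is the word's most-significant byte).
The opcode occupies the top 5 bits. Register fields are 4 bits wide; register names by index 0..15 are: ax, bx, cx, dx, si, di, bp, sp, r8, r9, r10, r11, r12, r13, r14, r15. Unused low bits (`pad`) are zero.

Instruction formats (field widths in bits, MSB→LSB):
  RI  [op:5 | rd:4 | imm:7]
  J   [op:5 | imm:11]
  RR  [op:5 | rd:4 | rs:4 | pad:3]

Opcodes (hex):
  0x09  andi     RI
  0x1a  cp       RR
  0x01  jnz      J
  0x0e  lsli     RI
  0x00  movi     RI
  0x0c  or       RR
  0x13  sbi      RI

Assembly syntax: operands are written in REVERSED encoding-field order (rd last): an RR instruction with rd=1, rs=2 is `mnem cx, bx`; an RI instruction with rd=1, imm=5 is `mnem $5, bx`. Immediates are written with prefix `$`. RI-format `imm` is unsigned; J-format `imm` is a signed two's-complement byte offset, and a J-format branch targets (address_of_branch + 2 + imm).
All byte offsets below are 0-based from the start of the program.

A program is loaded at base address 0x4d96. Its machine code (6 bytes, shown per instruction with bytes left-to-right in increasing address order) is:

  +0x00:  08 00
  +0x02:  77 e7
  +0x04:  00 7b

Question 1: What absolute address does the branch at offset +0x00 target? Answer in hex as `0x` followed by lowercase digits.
0x4d98

off 0x00: read 08 00 as big → 0x0800
  op=0x0800>>11=0x1 ⇒ jnz (J)
  imm@[10:0]=0x0 ⇒ $0
  target = base 0x4d96 + off 0x00 + 2 + imm 0 = 0x4d98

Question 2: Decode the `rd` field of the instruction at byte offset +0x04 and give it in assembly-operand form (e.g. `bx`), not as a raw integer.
ax

+0x04: 00 7b ⇒ word 0x007b (big)
  top 5b → 0x0 → movi [RI]
  [10:7] rd=0 = ax
  [6:0] imm=123 = $123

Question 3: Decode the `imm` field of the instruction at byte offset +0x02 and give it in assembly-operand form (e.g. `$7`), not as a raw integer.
[02] 77 e7 → 0x77e7
  op=0x77e7>>11=0xe ⇒ lsli (RI)
  [10:7] rd=15 = r15
  [6:0] imm=103 = $103

$103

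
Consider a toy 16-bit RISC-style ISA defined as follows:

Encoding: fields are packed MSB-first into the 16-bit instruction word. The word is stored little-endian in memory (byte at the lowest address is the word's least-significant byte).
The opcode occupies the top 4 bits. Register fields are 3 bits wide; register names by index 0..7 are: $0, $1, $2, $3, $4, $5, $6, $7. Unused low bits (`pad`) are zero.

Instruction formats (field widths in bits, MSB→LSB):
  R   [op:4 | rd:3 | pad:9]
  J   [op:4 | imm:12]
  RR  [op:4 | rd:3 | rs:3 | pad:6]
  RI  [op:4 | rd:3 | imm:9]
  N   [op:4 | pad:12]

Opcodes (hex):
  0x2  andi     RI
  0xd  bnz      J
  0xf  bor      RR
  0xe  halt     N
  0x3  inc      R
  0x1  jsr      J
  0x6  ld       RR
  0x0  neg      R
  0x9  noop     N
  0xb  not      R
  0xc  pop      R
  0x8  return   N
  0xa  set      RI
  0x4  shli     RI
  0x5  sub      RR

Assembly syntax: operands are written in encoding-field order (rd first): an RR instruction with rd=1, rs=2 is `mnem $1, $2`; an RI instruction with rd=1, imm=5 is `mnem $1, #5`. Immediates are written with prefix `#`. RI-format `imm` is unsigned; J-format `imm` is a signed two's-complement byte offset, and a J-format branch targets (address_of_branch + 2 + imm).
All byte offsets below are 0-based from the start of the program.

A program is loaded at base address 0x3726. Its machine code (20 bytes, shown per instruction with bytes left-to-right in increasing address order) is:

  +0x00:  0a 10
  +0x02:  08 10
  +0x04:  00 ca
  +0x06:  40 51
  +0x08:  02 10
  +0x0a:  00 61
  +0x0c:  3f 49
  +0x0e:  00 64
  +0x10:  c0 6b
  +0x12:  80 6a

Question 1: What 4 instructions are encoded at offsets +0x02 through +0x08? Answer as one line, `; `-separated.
jsr #8; pop $5; sub $0, $5; jsr #2

off 0x02: read 08 10 as little → 0x1008
  op=0x1008>>12=0x1 ⇒ jsr (J)
  imm: (w>>0)&0xfff=0x8 → #8
off 0x04: read 00 ca as little → 0xca00
  op=0xca00>>12=0xc ⇒ pop (R)
  rd: (w>>9)&0x7=0x5 → $5
off 0x06: read 40 51 as little → 0x5140
  op=0x5140>>12=0x5 ⇒ sub (RR)
  rd: (w>>9)&0x7=0x0 → $0
  rs: (w>>6)&0x7=0x5 → $5
off 0x08: read 02 10 as little → 0x1002
  op=0x1002>>12=0x1 ⇒ jsr (J)
  imm: (w>>0)&0xfff=0x2 → #2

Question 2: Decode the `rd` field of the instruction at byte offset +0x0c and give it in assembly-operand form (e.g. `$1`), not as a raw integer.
$4

+0x0c: 3f 49 ⇒ word 0x493f (little)
  top 4b → 0x4 → shli [RI]
  rd@[11:9]=0x4 ⇒ $4
  imm@[8:0]=0x13f ⇒ #319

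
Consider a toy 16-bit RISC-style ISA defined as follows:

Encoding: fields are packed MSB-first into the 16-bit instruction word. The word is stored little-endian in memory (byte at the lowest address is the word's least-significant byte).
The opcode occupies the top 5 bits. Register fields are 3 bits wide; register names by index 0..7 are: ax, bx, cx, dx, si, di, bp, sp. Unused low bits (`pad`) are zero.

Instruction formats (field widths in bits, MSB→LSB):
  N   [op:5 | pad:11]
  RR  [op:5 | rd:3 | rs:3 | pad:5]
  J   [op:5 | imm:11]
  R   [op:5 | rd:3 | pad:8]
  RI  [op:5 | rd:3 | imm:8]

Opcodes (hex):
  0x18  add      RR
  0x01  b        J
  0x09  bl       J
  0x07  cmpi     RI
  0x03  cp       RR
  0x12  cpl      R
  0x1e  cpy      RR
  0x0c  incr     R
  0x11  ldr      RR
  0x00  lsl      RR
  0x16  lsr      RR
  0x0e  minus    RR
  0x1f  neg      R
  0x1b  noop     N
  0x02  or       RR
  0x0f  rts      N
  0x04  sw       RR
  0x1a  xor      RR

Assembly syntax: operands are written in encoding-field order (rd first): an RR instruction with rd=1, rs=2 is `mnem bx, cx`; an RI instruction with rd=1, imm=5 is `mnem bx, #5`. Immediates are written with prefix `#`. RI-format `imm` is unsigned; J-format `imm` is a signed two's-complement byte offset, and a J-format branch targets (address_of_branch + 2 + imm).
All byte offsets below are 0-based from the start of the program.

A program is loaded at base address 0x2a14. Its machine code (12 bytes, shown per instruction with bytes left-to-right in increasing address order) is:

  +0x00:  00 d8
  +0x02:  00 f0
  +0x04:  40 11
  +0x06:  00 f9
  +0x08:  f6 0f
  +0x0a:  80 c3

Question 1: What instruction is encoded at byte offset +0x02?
cpy ax, ax

@+02  little-endian(00 f0) = 0xf000
  opcode bits[15:11]=0x1e: cpy/RR
  rd: (w>>8)&0x7=0x0 → ax
  rs: (w>>5)&0x7=0x0 → ax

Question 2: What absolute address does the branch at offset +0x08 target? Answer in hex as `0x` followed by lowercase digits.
@+08  little-endian(f6 0f) = 0x0ff6
  op=0x0ff6>>11=0x1 ⇒ b (J)
  [10:0] imm=2038 (s11→-10) = #-10
  target = base 0x2a14 + off 0x08 + 2 + imm -10 = 0x2a14

0x2a14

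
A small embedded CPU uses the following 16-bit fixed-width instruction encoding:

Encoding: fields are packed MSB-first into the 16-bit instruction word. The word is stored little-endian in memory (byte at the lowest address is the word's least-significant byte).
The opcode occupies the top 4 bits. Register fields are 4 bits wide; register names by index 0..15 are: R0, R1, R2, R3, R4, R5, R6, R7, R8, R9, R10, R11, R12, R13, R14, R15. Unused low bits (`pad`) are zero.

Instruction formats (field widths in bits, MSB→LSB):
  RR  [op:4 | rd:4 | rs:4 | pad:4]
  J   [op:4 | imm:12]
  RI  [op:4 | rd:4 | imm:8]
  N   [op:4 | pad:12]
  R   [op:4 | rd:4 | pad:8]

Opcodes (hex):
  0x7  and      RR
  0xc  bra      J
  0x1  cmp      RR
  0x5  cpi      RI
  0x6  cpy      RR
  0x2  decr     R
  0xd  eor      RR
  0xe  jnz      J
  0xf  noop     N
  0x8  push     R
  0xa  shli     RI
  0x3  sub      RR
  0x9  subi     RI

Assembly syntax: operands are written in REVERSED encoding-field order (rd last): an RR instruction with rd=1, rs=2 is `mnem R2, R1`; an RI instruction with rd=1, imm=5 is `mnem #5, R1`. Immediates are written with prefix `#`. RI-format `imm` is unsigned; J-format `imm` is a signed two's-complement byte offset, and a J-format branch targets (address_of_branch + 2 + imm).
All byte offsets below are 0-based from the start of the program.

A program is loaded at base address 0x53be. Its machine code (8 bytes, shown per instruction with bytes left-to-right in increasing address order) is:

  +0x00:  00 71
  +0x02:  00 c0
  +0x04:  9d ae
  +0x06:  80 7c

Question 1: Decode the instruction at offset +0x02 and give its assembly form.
[02] 00 c0 → 0xc000
  opcode bits[15:12]=0xc: bra/J
  imm: (w>>0)&0xfff=0x0 → #0

bra #0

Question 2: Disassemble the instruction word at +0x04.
shli #157, R14

@+04  little-endian(9d ae) = 0xae9d
  top 4b → 0xa → shli [RI]
  rd@[11:8]=0xe ⇒ R14
  imm@[7:0]=0x9d ⇒ #157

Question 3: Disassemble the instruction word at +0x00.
and R0, R1

@+00  little-endian(00 71) = 0x7100
  top 4b → 0x7 → and [RR]
  rd: (w>>8)&0xf=0x1 → R1
  rs: (w>>4)&0xf=0x0 → R0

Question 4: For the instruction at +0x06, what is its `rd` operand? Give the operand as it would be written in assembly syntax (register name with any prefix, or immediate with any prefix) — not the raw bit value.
+0x06: 80 7c ⇒ word 0x7c80 (little)
  op=0x7c80>>12=0x7 ⇒ and (RR)
  rd: (w>>8)&0xf=0xc → R12
  rs: (w>>4)&0xf=0x8 → R8

R12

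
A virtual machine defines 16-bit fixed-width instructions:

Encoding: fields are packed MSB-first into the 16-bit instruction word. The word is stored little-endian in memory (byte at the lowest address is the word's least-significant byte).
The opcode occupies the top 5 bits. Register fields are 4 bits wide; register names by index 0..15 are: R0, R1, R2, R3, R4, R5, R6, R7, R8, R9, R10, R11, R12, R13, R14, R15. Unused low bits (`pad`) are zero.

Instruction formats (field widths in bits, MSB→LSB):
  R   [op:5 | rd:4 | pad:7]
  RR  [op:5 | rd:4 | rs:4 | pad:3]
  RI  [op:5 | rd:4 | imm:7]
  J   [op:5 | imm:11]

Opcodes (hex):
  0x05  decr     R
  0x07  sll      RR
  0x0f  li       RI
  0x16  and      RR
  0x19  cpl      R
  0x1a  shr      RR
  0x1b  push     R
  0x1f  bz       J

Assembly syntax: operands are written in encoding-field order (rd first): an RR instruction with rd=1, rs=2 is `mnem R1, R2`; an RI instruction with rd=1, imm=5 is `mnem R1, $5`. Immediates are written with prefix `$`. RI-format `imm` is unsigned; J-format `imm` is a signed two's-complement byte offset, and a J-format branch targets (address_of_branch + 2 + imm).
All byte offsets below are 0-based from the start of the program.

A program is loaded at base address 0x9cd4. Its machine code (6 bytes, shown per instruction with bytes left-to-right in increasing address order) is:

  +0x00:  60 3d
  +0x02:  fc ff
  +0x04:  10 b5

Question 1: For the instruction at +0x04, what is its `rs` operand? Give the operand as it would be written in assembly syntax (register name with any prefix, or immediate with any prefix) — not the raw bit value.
off 0x04: read 10 b5 as little → 0xb510
  op=0xb510>>11=0x16 ⇒ and (RR)
  [10:7] rd=10 = R10
  [6:3] rs=2 = R2

R2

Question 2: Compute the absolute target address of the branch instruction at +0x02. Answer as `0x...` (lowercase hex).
0x9cd4

off 0x02: read fc ff as little → 0xfffc
  op=0xfffc>>11=0x1f ⇒ bz (J)
  [10:0] imm=2044 (s11→-4) = $-4
  target = base 0x9cd4 + off 0x02 + 2 + imm -4 = 0x9cd4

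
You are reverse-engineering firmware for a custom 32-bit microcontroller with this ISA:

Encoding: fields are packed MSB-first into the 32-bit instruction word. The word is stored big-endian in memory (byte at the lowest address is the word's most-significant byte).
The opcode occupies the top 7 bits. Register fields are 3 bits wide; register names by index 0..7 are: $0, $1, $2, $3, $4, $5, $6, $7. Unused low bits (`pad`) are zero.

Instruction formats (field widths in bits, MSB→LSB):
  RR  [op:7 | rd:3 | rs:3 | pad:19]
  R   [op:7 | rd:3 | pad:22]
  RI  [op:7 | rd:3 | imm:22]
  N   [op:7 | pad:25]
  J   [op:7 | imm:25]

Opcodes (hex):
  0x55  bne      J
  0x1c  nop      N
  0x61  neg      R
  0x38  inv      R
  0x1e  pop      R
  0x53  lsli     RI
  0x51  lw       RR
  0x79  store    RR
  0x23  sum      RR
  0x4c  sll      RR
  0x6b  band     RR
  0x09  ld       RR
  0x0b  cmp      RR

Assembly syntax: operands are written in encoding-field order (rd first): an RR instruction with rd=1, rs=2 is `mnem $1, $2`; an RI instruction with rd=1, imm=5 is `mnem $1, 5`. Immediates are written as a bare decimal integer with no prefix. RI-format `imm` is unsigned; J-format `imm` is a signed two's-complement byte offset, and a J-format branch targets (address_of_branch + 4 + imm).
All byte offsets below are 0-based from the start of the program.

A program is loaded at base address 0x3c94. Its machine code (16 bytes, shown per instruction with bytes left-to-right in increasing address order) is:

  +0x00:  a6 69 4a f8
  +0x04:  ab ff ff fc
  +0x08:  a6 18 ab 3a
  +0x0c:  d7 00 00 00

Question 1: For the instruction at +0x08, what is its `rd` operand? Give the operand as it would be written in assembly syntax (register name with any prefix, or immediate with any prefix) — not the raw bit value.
$0

@+08  big-endian(a6 18 ab 3a) = 0xa618ab3a
  op=0xa618ab3a>>25=0x53 ⇒ lsli (RI)
  rd@[24:22]=0x0 ⇒ $0
  imm@[21:0]=0x18ab3a ⇒ 1616698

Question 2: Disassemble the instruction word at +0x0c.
band $4, $0

@+0c  big-endian(d7 00 00 00) = 0xd7000000
  top 7b → 0x6b → band [RR]
  [24:22] rd=4 = $4
  [21:19] rs=0 = $0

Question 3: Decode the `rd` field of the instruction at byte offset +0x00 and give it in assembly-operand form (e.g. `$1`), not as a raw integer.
+0x00: a6 69 4a f8 ⇒ word 0xa6694af8 (big)
  top 7b → 0x53 → lsli [RI]
  [24:22] rd=1 = $1
  [21:0] imm=2706168 = 2706168

$1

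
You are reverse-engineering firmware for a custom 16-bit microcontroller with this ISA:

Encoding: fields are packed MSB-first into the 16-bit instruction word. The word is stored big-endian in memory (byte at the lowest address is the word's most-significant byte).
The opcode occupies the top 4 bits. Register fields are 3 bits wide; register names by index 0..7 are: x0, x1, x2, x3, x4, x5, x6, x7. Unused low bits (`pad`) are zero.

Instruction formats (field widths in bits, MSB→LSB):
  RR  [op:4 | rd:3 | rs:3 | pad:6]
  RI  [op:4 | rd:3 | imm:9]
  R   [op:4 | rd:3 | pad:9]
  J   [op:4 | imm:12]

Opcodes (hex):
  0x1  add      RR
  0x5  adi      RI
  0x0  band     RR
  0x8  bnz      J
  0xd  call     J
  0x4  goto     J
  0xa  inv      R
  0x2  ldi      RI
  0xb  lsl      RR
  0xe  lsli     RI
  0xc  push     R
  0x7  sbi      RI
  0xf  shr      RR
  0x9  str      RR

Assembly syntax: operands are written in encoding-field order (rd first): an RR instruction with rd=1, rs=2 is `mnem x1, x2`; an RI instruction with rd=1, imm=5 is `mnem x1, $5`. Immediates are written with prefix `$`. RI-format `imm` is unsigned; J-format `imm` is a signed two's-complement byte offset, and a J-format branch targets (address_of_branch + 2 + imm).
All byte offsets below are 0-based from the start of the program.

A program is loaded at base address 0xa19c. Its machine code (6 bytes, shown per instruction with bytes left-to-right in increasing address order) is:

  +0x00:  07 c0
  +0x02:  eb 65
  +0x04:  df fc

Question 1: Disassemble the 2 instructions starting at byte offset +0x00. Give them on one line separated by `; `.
band x3, x7; lsli x5, $357

+0x00: 07 c0 ⇒ word 0x07c0 (big)
  opcode bits[15:12]=0x0: band/RR
  [11:9] rd=3 = x3
  [8:6] rs=7 = x7
+0x02: eb 65 ⇒ word 0xeb65 (big)
  opcode bits[15:12]=0xe: lsli/RI
  [11:9] rd=5 = x5
  [8:0] imm=357 = $357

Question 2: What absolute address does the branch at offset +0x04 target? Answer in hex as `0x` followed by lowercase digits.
0xa19e

+0x04: df fc ⇒ word 0xdffc (big)
  opcode bits[15:12]=0xd: call/J
  [11:0] imm=4092 (s12→-4) = $-4
  target = base 0xa19c + off 0x04 + 2 + imm -4 = 0xa19e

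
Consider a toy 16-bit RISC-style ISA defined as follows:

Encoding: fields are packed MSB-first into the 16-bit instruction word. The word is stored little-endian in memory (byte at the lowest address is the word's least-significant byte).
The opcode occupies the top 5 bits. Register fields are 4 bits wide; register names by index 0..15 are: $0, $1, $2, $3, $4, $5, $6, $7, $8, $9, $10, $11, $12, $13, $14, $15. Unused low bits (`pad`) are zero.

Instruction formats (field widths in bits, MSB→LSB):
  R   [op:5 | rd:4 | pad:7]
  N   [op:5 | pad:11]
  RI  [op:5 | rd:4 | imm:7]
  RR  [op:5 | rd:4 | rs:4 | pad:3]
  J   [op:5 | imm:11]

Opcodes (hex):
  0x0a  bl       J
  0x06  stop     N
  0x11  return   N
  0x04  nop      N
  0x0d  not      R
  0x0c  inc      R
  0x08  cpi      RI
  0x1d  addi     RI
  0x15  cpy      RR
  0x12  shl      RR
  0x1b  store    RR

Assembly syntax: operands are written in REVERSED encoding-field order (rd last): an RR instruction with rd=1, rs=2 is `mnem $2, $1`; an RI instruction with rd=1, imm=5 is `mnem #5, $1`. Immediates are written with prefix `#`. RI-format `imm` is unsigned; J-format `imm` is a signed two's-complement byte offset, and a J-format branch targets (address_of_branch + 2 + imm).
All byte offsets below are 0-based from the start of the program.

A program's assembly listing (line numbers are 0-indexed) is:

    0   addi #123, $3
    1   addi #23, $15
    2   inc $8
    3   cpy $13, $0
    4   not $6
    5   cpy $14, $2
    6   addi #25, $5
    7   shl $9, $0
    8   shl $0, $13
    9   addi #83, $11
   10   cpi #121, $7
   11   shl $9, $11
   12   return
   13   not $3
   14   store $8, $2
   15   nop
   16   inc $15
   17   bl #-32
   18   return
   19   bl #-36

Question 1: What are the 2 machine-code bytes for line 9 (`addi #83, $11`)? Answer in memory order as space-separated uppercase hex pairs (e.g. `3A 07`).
D3 ED

line 9 (addi): pack op=0x1d:5|rd=11:4|imm=83:7 = 0xedd3; little→ d3 ed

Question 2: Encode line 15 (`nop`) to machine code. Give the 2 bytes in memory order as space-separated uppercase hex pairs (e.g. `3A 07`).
00 20

L15: nop op=0x4:5|pad=0:11 ⇒ 0x2000 ⇒ little 00 20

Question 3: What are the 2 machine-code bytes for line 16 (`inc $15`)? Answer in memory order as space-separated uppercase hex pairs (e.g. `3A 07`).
16. inc fields op=0xc:5|rd=15:4|pad=0:7 → word 6780h → 80 67

80 67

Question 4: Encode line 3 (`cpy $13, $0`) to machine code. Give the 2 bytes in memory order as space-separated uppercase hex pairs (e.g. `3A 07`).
68 A8

3. cpy fields op=0x15:5|rd=0:4|rs=13:4|pad=0:3 → word a868h → 68 a8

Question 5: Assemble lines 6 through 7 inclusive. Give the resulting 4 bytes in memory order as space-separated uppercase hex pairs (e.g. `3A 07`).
6. addi fields op=0x1d:5|rd=5:4|imm=25:7 → word ea99h → 99 ea
7. shl fields op=0x12:5|rd=0:4|rs=9:4|pad=0:3 → word 9048h → 48 90

99 EA 48 90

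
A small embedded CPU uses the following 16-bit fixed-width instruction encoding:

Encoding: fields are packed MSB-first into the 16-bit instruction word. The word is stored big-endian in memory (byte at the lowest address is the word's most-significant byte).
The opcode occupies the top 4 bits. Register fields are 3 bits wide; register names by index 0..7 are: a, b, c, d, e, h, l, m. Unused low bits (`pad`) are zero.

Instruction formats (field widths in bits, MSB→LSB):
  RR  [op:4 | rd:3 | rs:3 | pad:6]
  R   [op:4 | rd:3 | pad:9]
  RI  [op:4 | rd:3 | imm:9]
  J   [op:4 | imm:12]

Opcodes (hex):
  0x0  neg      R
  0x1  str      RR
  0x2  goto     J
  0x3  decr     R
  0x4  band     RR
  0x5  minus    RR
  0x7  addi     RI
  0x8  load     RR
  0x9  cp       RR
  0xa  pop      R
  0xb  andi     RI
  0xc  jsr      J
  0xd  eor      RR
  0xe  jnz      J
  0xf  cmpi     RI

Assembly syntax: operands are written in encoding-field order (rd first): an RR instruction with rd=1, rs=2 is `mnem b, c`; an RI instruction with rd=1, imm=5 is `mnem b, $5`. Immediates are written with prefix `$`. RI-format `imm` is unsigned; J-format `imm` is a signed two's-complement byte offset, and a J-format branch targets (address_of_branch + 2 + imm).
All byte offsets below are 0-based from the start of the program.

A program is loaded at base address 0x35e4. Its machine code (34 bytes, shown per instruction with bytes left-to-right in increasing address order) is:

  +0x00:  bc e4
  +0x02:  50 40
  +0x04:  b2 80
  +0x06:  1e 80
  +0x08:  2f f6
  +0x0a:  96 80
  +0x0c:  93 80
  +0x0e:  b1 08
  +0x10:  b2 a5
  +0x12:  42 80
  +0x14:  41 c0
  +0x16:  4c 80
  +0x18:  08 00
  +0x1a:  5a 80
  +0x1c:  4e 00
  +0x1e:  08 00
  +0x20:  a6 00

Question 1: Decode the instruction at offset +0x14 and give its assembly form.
band a, m

+0x14: 41 c0 ⇒ word 0x41c0 (big)
  opcode bits[15:12]=0x4: band/RR
  [11:9] rd=0 = a
  [8:6] rs=7 = m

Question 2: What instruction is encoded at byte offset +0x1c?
[1c] 4e 00 → 0x4e00
  opcode bits[15:12]=0x4: band/RR
  rd@[11:9]=0x7 ⇒ m
  rs@[8:6]=0x0 ⇒ a

band m, a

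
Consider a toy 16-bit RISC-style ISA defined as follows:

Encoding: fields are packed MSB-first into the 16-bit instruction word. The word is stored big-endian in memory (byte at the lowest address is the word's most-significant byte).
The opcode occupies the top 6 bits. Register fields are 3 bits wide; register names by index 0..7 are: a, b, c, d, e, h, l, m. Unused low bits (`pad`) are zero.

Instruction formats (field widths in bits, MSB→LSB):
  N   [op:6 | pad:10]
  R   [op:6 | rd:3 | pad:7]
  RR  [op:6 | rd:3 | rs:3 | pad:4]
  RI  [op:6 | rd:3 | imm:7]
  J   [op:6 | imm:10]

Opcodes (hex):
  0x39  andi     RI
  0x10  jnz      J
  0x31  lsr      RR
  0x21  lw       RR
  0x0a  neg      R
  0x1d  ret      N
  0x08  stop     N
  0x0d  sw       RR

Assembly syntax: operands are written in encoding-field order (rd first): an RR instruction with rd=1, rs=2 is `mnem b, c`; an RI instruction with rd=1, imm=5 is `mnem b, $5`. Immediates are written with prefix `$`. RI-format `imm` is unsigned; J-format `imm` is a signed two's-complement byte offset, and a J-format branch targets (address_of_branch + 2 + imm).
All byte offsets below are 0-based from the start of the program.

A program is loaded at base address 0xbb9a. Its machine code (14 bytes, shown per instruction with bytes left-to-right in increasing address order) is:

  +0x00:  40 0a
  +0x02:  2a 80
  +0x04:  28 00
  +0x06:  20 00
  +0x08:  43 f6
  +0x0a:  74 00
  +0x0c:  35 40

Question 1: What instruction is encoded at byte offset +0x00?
+0x00: 40 0a ⇒ word 0x400a (big)
  opcode bits[15:10]=0x10: jnz/J
  imm: (w>>0)&0x3ff=0xa → $10

jnz $10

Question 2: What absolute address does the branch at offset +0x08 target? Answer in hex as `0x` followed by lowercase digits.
0xbb9a

+0x08: 43 f6 ⇒ word 0x43f6 (big)
  op=0x43f6>>10=0x10 ⇒ jnz (J)
  imm@[9:0]=0x3f6 (s10→-10) ⇒ $-10
  target = base 0xbb9a + off 0x08 + 2 + imm -10 = 0xbb9a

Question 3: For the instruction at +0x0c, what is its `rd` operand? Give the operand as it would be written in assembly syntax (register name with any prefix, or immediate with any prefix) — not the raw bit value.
c

off 0x0c: read 35 40 as big → 0x3540
  op=0x3540>>10=0xd ⇒ sw (RR)
  rd@[9:7]=0x2 ⇒ c
  rs@[6:4]=0x4 ⇒ e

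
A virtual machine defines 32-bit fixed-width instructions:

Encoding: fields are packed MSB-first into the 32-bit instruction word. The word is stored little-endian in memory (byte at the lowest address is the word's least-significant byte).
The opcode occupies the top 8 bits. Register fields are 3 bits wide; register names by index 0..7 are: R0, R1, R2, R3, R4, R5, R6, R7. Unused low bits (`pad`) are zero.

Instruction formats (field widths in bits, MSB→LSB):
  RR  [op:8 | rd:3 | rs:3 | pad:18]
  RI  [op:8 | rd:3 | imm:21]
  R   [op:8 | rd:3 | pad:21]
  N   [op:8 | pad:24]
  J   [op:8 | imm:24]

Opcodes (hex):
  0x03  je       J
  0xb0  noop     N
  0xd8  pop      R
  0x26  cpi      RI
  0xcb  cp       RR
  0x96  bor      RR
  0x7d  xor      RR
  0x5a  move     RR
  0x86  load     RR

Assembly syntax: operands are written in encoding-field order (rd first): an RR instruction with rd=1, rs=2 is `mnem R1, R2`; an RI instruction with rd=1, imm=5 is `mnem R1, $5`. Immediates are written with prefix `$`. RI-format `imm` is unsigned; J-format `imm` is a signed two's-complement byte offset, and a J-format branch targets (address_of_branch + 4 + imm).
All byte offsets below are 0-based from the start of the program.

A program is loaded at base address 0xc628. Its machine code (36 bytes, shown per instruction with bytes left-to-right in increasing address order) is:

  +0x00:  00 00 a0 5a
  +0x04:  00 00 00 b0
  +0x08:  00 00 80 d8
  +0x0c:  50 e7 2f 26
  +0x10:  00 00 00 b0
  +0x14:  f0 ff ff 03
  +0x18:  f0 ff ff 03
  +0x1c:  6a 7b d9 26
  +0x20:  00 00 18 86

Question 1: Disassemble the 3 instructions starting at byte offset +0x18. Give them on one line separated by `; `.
je $-16; cpi R6, $1669994; load R0, R6

+0x18: f0 ff ff 03 ⇒ word 0x03fffff0 (little)
  opcode bits[31:24]=0x3: je/J
  imm: (w>>0)&0xffffff=0xfffff0 (s24→-16) → $-16
+0x1c: 6a 7b d9 26 ⇒ word 0x26d97b6a (little)
  opcode bits[31:24]=0x26: cpi/RI
  rd: (w>>21)&0x7=0x6 → R6
  imm: (w>>0)&0x1fffff=0x197b6a → $1669994
+0x20: 00 00 18 86 ⇒ word 0x86180000 (little)
  opcode bits[31:24]=0x86: load/RR
  rd: (w>>21)&0x7=0x0 → R0
  rs: (w>>18)&0x7=0x6 → R6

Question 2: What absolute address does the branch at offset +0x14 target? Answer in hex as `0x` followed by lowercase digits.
0xc630

@+14  little-endian(f0 ff ff 03) = 0x03fffff0
  opcode bits[31:24]=0x3: je/J
  imm@[23:0]=0xfffff0 (s24→-16) ⇒ $-16
  target = base 0xc628 + off 0x14 + 4 + imm -16 = 0xc630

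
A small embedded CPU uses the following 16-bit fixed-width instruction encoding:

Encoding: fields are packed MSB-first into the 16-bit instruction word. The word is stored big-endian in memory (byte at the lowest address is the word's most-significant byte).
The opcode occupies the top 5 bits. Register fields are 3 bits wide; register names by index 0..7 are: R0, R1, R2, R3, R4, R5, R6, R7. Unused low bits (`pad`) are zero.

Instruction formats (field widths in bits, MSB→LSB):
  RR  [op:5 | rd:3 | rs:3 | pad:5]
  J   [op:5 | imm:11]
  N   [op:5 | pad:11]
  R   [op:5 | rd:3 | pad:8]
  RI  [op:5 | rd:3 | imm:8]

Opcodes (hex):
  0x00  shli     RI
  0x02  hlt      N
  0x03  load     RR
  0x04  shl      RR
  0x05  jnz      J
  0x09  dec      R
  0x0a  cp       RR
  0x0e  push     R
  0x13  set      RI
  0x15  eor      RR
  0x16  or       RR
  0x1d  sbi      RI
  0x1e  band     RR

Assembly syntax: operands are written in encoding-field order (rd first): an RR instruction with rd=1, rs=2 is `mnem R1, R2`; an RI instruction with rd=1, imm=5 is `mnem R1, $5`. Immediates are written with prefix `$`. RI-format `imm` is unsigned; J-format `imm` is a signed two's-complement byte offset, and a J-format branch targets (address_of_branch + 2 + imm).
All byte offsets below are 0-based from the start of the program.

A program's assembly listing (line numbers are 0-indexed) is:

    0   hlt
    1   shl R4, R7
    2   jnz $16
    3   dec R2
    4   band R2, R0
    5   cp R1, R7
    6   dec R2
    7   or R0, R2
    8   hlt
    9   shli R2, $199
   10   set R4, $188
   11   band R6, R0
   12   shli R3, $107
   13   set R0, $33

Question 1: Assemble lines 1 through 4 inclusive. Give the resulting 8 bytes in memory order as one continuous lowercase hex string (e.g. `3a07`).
line 1 (shl): pack op=0x4:5|rd=4:3|rs=7:3|pad=0:5 = 0x24e0; big→ 24 e0
line 2 (jnz): pack op=0x5:5|imm=16:11 = 0x2810; big→ 28 10
line 3 (dec): pack op=0x9:5|rd=2:3|pad=0:8 = 0x4a00; big→ 4a 00
line 4 (band): pack op=0x1e:5|rd=2:3|rs=0:3|pad=0:5 = 0xf200; big→ f2 00

24e028104a00f200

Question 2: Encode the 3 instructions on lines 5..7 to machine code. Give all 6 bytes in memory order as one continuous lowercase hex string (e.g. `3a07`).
51e04a00b040

line 5 (cp): pack op=0xa:5|rd=1:3|rs=7:3|pad=0:5 = 0x51e0; big→ 51 e0
line 6 (dec): pack op=0x9:5|rd=2:3|pad=0:8 = 0x4a00; big→ 4a 00
line 7 (or): pack op=0x16:5|rd=0:3|rs=2:3|pad=0:5 = 0xb040; big→ b0 40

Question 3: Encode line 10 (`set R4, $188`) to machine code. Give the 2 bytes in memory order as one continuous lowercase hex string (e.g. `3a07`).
9cbc

10. set fields op=0x13:5|rd=4:3|imm=188:8 → word 9cbch → 9c bc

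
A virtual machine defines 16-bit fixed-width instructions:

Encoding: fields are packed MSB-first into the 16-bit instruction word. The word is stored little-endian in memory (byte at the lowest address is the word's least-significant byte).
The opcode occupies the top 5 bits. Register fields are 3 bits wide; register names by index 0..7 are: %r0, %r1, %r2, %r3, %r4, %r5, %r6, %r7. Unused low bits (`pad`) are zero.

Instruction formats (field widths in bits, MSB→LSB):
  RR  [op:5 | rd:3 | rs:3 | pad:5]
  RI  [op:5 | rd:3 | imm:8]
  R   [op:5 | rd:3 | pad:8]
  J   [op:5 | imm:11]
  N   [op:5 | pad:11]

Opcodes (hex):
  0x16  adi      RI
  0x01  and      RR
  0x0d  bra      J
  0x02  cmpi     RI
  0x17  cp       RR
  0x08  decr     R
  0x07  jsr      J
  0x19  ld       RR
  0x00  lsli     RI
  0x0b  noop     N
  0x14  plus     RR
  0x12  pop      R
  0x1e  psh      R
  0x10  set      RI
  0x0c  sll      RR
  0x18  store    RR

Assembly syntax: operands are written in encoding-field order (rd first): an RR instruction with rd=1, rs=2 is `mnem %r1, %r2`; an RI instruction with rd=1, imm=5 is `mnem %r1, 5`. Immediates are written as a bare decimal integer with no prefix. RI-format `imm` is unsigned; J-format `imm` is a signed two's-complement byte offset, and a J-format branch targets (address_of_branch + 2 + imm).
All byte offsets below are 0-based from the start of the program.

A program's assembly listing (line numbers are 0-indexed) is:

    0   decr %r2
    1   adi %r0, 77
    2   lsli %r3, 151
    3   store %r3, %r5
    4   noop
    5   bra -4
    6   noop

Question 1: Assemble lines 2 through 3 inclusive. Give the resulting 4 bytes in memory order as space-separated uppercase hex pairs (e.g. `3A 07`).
line 2 (lsli): pack op=0x0:5|rd=3:3|imm=151:8 = 0x0397; little→ 97 03
line 3 (store): pack op=0x18:5|rd=3:3|rs=5:3|pad=0:5 = 0xc3a0; little→ a0 c3

97 03 A0 C3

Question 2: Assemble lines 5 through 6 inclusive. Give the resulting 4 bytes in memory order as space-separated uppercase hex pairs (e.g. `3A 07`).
FC 6F 00 58

line 5 (bra): pack op=0xd:5|imm=-4:11 = 0x6ffc; little→ fc 6f
line 6 (noop): pack op=0xb:5|pad=0:11 = 0x5800; little→ 00 58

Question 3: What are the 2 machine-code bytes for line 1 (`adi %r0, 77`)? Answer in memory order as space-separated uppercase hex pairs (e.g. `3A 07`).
line 1 (adi): pack op=0x16:5|rd=0:3|imm=77:8 = 0xb04d; little→ 4d b0

4D B0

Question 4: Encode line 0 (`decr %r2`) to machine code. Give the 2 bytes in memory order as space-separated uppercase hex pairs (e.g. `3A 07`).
L0: decr op=0x8:5|rd=2:3|pad=0:8 ⇒ 0x4200 ⇒ little 00 42

00 42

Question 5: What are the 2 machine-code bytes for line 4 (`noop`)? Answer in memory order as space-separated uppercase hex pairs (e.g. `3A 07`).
L4: noop op=0xb:5|pad=0:11 ⇒ 0x5800 ⇒ little 00 58

00 58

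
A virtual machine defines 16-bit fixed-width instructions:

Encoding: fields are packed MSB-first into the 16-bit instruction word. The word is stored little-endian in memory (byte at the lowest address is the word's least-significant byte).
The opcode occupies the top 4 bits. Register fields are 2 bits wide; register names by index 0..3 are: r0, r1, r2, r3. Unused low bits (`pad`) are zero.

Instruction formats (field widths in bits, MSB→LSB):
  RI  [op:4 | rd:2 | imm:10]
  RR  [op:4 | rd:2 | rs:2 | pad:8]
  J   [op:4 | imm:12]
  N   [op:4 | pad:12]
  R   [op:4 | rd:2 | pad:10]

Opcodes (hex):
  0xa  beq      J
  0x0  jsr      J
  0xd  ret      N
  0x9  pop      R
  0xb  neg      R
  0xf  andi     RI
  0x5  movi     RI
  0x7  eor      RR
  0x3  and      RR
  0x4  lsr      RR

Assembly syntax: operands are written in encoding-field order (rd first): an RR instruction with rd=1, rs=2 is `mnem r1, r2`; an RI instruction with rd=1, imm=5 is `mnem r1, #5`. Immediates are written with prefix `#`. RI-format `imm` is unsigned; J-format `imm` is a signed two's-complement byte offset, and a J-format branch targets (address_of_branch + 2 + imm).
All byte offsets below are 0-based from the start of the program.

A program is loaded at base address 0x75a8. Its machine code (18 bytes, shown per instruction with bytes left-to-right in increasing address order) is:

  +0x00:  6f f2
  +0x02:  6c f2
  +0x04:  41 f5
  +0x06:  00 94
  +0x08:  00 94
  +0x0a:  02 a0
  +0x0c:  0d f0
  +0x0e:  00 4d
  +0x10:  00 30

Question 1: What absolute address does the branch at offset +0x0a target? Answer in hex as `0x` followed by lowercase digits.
@+0a  little-endian(02 a0) = 0xa002
  opcode bits[15:12]=0xa: beq/J
  imm@[11:0]=0x2 ⇒ #2
  target = base 0x75a8 + off 0x0a + 2 + imm 2 = 0x75b6

0x75b6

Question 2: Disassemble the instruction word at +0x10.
and r0, r0

@+10  little-endian(00 30) = 0x3000
  opcode bits[15:12]=0x3: and/RR
  rd@[11:10]=0x0 ⇒ r0
  rs@[9:8]=0x0 ⇒ r0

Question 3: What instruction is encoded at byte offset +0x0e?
+0x0e: 00 4d ⇒ word 0x4d00 (little)
  top 4b → 0x4 → lsr [RR]
  rd: (w>>10)&0x3=0x3 → r3
  rs: (w>>8)&0x3=0x1 → r1

lsr r3, r1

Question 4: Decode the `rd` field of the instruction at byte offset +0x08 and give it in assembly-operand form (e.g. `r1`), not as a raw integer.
r1

+0x08: 00 94 ⇒ word 0x9400 (little)
  opcode bits[15:12]=0x9: pop/R
  rd: (w>>10)&0x3=0x1 → r1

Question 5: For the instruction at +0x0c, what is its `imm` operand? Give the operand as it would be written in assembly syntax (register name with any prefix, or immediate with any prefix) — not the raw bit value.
off 0x0c: read 0d f0 as little → 0xf00d
  opcode bits[15:12]=0xf: andi/RI
  rd: (w>>10)&0x3=0x0 → r0
  imm: (w>>0)&0x3ff=0xd → #13

#13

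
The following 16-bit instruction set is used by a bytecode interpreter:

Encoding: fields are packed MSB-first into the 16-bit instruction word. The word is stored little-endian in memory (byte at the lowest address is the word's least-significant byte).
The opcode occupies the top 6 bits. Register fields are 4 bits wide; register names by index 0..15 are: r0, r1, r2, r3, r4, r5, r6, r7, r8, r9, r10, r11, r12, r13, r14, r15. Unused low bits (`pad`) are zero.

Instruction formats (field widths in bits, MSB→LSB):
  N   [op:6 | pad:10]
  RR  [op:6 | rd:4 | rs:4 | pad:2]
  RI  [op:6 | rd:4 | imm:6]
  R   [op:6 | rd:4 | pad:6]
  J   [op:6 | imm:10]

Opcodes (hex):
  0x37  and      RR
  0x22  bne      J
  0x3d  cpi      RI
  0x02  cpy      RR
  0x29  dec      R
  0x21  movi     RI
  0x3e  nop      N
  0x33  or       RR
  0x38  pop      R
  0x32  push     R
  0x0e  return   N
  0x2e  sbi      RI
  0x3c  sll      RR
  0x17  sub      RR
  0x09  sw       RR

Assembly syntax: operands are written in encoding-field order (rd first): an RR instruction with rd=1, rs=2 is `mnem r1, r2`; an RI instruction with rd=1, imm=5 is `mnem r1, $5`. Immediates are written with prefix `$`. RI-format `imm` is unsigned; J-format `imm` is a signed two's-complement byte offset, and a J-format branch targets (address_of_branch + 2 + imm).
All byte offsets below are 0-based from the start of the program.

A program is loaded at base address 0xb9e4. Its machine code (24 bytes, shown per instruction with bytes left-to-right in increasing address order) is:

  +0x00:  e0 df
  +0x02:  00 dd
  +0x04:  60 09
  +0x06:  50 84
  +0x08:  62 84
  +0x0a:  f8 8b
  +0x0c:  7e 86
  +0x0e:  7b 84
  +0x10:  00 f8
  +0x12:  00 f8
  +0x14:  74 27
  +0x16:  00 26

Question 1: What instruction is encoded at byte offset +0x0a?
[0a] f8 8b → 0x8bf8
  opcode bits[15:10]=0x22: bne/J
  imm@[9:0]=0x3f8 (s10→-8) ⇒ $-8

bne $-8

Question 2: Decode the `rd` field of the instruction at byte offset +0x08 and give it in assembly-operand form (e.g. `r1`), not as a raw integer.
off 0x08: read 62 84 as little → 0x8462
  opcode bits[15:10]=0x21: movi/RI
  rd@[9:6]=0x1 ⇒ r1
  imm@[5:0]=0x22 ⇒ $34

r1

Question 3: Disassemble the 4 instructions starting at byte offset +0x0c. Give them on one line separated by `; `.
+0x0c: 7e 86 ⇒ word 0x867e (little)
  op=0x867e>>10=0x21 ⇒ movi (RI)
  [9:6] rd=9 = r9
  [5:0] imm=62 = $62
+0x0e: 7b 84 ⇒ word 0x847b (little)
  op=0x847b>>10=0x21 ⇒ movi (RI)
  [9:6] rd=1 = r1
  [5:0] imm=59 = $59
+0x10: 00 f8 ⇒ word 0xf800 (little)
  op=0xf800>>10=0x3e ⇒ nop (N)
+0x12: 00 f8 ⇒ word 0xf800 (little)
  op=0xf800>>10=0x3e ⇒ nop (N)

movi r9, $62; movi r1, $59; nop; nop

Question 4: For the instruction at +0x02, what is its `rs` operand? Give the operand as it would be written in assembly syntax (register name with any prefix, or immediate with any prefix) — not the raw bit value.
off 0x02: read 00 dd as little → 0xdd00
  top 6b → 0x37 → and [RR]
  rd@[9:6]=0x4 ⇒ r4
  rs@[5:2]=0x0 ⇒ r0

r0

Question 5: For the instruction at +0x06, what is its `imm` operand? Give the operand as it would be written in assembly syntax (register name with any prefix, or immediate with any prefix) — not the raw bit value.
+0x06: 50 84 ⇒ word 0x8450 (little)
  top 6b → 0x21 → movi [RI]
  rd@[9:6]=0x1 ⇒ r1
  imm@[5:0]=0x10 ⇒ $16

$16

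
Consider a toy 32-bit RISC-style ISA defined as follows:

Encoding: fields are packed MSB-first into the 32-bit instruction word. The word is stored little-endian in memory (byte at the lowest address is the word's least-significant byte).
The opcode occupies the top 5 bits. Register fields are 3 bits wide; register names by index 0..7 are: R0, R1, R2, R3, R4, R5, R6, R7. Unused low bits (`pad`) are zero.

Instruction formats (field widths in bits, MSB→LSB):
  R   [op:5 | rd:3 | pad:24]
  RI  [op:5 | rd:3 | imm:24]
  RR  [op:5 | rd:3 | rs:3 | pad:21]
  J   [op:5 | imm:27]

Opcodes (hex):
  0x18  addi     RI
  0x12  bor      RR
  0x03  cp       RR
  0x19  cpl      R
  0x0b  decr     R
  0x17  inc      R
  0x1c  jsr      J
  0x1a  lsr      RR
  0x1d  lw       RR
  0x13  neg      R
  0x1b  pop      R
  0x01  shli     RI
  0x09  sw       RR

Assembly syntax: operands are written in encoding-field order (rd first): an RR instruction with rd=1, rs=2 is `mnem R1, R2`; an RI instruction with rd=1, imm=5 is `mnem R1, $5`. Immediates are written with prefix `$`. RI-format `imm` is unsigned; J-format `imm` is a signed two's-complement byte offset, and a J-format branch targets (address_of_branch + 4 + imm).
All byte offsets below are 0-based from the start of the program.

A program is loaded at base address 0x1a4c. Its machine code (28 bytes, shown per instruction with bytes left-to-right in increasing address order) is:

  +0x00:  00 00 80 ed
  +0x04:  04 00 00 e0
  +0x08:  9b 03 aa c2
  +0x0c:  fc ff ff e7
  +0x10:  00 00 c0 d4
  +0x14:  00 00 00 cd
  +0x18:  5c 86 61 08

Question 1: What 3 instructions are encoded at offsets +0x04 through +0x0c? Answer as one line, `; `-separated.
jsr $4; addi R2, $11142043; jsr $-4

@+04  little-endian(04 00 00 e0) = 0xe0000004
  opcode bits[31:27]=0x1c: jsr/J
  imm@[26:0]=0x4 ⇒ $4
@+08  little-endian(9b 03 aa c2) = 0xc2aa039b
  opcode bits[31:27]=0x18: addi/RI
  rd@[26:24]=0x2 ⇒ R2
  imm@[23:0]=0xaa039b ⇒ $11142043
@+0c  little-endian(fc ff ff e7) = 0xe7fffffc
  opcode bits[31:27]=0x1c: jsr/J
  imm@[26:0]=0x7fffffc (s27→-4) ⇒ $-4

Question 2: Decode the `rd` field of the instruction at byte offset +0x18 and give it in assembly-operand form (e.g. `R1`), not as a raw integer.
R0

+0x18: 5c 86 61 08 ⇒ word 0x0861865c (little)
  top 5b → 0x1 → shli [RI]
  rd@[26:24]=0x0 ⇒ R0
  imm@[23:0]=0x61865c ⇒ $6391388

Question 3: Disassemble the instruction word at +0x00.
lw R5, R4

@+00  little-endian(00 00 80 ed) = 0xed800000
  op=0xed800000>>27=0x1d ⇒ lw (RR)
  rd@[26:24]=0x5 ⇒ R5
  rs@[23:21]=0x4 ⇒ R4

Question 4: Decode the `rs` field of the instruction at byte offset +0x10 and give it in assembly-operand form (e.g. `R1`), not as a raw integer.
+0x10: 00 00 c0 d4 ⇒ word 0xd4c00000 (little)
  top 5b → 0x1a → lsr [RR]
  rd@[26:24]=0x4 ⇒ R4
  rs@[23:21]=0x6 ⇒ R6

R6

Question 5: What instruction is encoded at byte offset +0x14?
cpl R5

@+14  little-endian(00 00 00 cd) = 0xcd000000
  opcode bits[31:27]=0x19: cpl/R
  rd: (w>>24)&0x7=0x5 → R5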